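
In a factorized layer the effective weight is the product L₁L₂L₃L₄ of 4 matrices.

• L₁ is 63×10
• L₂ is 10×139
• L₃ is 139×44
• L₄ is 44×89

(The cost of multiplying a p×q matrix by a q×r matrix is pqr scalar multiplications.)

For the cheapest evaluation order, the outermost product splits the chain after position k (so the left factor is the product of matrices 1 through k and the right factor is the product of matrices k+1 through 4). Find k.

Adjacent pairs: L₁L₂ = 63·10·139 = 87570; L₂L₃ = 10·139·44 = 61160; L₃L₄ = 139·44·89 = 544324.
Length 3: L₁..L₃: k=1: 0+61160+63·10·44=88880; k=2: 87570+0+63·139·44=472878 → min 88880 | L₂..L₄: k=2: 0+544324+10·139·89=668034; k=3: 61160+0+10·44·89=100320 → min 100320.
Top-level splits: k=1: (L₁..L₁)·(L₂..L₄) → 0+100320+63·10·89 = 156390; k=2: (L₁..L₂)·(L₃..L₄) → 87570+544324+63·139·89 = 1411267; k=3: (L₁..L₃)·(L₄..L₄) → 88880+0+63·44·89 = 335588.
Best split is after L₁, i.e. k = 1.

1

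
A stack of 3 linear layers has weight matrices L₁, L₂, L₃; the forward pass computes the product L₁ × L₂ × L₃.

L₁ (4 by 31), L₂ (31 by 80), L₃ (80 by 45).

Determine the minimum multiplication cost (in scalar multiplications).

24320

Order (L₁ × (L₂ × L₃)): (L₂ × L₃): 31×80 by 80×45 → 31×45, cost 31·80·45 = 111600; (L₁ × (L₂ × L₃)): 4×31 by 31×45 → 4×45, cost 4·31·45 = 5580; cumulative 117180. Total 117180.
Order ((L₁ × L₂) × L₃): (L₁ × L₂): 4×31 by 31×80 → 4×80, cost 4·31·80 = 9920; ((L₁ × L₂) × L₃): 4×80 by 80×45 → 4×45, cost 4·80·45 = 14400; cumulative 24320. Total 24320.
Minimum: 24320.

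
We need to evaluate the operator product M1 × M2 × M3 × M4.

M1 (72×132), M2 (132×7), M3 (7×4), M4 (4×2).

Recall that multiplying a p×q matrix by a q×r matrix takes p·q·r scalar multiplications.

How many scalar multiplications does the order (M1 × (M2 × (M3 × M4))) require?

20912

(M3 × M4): 7×4 by 4×2 → 7×2, cost 7·4·2 = 56
(M2 × (M3 × M4)): 132×7 by 7×2 → 132×2, cost 132·7·2 = 1848; cumulative 1904
(M1 × (M2 × (M3 × M4))): 72×132 by 132×2 → 72×2, cost 72·132·2 = 19008; cumulative 20912
Total: 20912 scalar multiplications.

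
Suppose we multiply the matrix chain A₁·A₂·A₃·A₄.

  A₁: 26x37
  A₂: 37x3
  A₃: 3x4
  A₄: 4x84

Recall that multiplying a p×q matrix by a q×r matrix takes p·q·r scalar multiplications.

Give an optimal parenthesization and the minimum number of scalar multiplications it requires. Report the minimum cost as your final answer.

Adjacent pairs: A₁A₂ = 26·37·3 = 2886; A₂A₃ = 37·3·4 = 444; A₃A₄ = 3·4·84 = 1008.
Length 3: A₁..A₃: k=1: 0+444+26·37·4=4292; k=2: 2886+0+26·3·4=3198 → min 3198 | A₂..A₄: k=2: 0+1008+37·3·84=10332; k=3: 444+0+37·4·84=12876 → min 10332.
Length 4: A₁..A₄: k=1: 0+10332+26·37·84=91140; k=2: 2886+1008+26·3·84=10446; k=3: 3198+0+26·4·84=11934 → min 10446.
Optimal parenthesization: ((A₁·A₂)·(A₃·A₄)) with cost 10446.

10446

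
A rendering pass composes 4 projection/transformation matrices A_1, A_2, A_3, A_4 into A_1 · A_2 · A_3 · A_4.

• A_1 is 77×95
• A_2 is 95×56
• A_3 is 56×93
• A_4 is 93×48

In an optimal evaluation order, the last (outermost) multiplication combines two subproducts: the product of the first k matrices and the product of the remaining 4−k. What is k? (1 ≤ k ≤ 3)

1

Adjacent pairs: A_1A_2 = 77·95·56 = 409640; A_2A_3 = 95·56·93 = 494760; A_3A_4 = 56·93·48 = 249984.
Length 3: A_1..A_3: k=1: 0+494760+77·95·93=1175055; k=2: 409640+0+77·56·93=810656 → min 810656 | A_2..A_4: k=2: 0+249984+95·56·48=505344; k=3: 494760+0+95·93·48=918840 → min 505344.
Top-level splits: k=1: (A_1..A_1)·(A_2..A_4) → 0+505344+77·95·48 = 856464; k=2: (A_1..A_2)·(A_3..A_4) → 409640+249984+77·56·48 = 866600; k=3: (A_1..A_3)·(A_4..A_4) → 810656+0+77·93·48 = 1154384.
Best split is after A_1, i.e. k = 1.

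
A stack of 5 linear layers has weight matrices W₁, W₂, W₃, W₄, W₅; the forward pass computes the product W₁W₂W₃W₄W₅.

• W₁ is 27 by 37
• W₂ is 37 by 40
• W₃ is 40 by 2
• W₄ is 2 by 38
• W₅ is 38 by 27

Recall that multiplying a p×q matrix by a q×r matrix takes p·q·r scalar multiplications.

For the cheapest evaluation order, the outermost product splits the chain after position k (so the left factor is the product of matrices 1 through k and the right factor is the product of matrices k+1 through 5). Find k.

3

Adjacent pairs: W₁W₂ = 27·37·40 = 39960; W₂W₃ = 37·40·2 = 2960; W₃W₄ = 40·2·38 = 3040; W₄W₅ = 2·38·27 = 2052.
Length 3: W₁..W₃: k=1: 0+2960+27·37·2=4958; k=2: 39960+0+27·40·2=42120 → min 4958 | W₂..W₄: k=2: 0+3040+37·40·38=59280; k=3: 2960+0+37·2·38=5772 → min 5772 | W₃..W₅: k=3: 0+2052+40·2·27=4212; k=4: 3040+0+40·38·27=44080 → min 4212.
Length 4: W₁..W₄: k=1: 0+5772+27·37·38=43734; k=2: 39960+3040+27·40·38=84040; k=3: 4958+0+27·2·38=7010 → min 7010 | W₂..W₅: k=2: 0+4212+37·40·27=44172; k=3: 2960+2052+37·2·27=7010; k=4: 5772+0+37·38·27=43734 → min 7010.
Top-level splits: k=1: (W₁..W₁)·(W₂..W₅) → 0+7010+27·37·27 = 33983; k=2: (W₁..W₂)·(W₃..W₅) → 39960+4212+27·40·27 = 73332; k=3: (W₁..W₃)·(W₄..W₅) → 4958+2052+27·2·27 = 8468; k=4: (W₁..W₄)·(W₅..W₅) → 7010+0+27·38·27 = 34712.
Best split is after W₃, i.e. k = 3.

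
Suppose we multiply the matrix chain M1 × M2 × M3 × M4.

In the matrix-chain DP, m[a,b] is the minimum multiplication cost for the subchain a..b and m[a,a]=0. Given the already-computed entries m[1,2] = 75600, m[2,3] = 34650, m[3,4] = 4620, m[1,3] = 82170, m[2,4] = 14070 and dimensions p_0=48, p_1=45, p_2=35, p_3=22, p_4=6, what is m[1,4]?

m[1,4] = min over k∈[1,3] of m[1,k]+m[k+1,4]+p_{0}·p_k·p_{4}.
k=1: 0 + 14070 + 48·45·6 = 27030; k=2: 75600 + 4620 + 48·35·6 = 90300; k=3: 82170 + 0 + 48·22·6 = 88506.
Minimum: 27030 at k=1.

27030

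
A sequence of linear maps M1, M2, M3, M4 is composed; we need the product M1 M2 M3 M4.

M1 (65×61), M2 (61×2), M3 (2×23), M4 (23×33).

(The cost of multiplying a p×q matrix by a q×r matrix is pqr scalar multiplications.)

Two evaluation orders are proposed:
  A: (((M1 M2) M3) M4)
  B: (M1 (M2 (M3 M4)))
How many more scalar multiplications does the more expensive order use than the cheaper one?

Order A = (((M1 M2) M3) M4): (M1 M2): 65×61 by 61×2 → 65×2, cost 65·61·2 = 7930; ((M1 M2) M3): 65×2 by 2×23 → 65×23, cost 65·2·23 = 2990; cumulative 10920; (((M1 M2) M3) M4): 65×23 by 23×33 → 65×33, cost 65·23·33 = 49335; cumulative 60255. Total 60255.
Order B = (M1 (M2 (M3 M4))): (M3 M4): 2×23 by 23×33 → 2×33, cost 2·23·33 = 1518; (M2 (M3 M4)): 61×2 by 2×33 → 61×33, cost 61·2·33 = 4026; cumulative 5544; (M1 (M2 (M3 M4))): 65×61 by 61×33 → 65×33, cost 65·61·33 = 130845; cumulative 136389. Total 136389.
Difference: |60255 − 136389| = 76134.

76134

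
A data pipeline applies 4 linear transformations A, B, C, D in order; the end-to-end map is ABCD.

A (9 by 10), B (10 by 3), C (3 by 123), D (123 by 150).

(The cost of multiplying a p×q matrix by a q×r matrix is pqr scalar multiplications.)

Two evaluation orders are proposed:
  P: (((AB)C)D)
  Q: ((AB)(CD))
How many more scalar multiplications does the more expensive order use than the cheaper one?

Order P = (((AB)C)D): (AB): 9×10 by 10×3 → 9×3, cost 9·10·3 = 270; ((AB)C): 9×3 by 3×123 → 9×123, cost 9·3·123 = 3321; cumulative 3591; (((AB)C)D): 9×123 by 123×150 → 9×150, cost 9·123·150 = 166050; cumulative 169641. Total 169641.
Order Q = ((AB)(CD)): (AB): 9×10 by 10×3 → 9×3, cost 9·10·3 = 270; (CD): 3×123 by 123×150 → 3×150, cost 3·123·150 = 55350; ((AB)(CD)): 9×3 by 3×150 → 9×150, cost 9·3·150 = 4050; cumulative 59670. Total 59670.
Difference: |169641 − 59670| = 109971.

109971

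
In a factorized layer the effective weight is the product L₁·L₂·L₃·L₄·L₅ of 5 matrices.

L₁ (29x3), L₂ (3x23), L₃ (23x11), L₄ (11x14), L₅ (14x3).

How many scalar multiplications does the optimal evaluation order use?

1581

Adjacent pairs: L₁L₂ = 29·3·23 = 2001; L₂L₃ = 3·23·11 = 759; L₃L₄ = 23·11·14 = 3542; L₄L₅ = 11·14·3 = 462.
Length 3: L₁..L₃: k=1: 0+759+29·3·11=1716; k=2: 2001+0+29·23·11=9338 → min 1716 | L₂..L₄: k=2: 0+3542+3·23·14=4508; k=3: 759+0+3·11·14=1221 → min 1221 | L₃..L₅: k=3: 0+462+23·11·3=1221; k=4: 3542+0+23·14·3=4508 → min 1221.
Length 4: L₁..L₄: k=1: 0+1221+29·3·14=2439; k=2: 2001+3542+29·23·14=14881; k=3: 1716+0+29·11·14=6182 → min 2439 | L₂..L₅: k=2: 0+1221+3·23·3=1428; k=3: 759+462+3·11·3=1320; k=4: 1221+0+3·14·3=1347 → min 1320.
Length 5: L₁..L₅: k=1: 0+1320+29·3·3=1581; k=2: 2001+1221+29·23·3=5223; k=3: 1716+462+29·11·3=3135; k=4: 2439+0+29·14·3=3657 → min 1581.
Optimal order: (L₁·((L₂·L₃)·(L₄·L₅))) with cost 1581.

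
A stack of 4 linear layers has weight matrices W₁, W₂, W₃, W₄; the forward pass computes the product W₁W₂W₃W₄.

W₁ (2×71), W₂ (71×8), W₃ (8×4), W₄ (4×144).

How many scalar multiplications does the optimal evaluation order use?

Adjacent pairs: W₁W₂ = 2·71·8 = 1136; W₂W₃ = 71·8·4 = 2272; W₃W₄ = 8·4·144 = 4608.
Length 3: W₁..W₃: k=1: 0+2272+2·71·4=2840; k=2: 1136+0+2·8·4=1200 → min 1200 | W₂..W₄: k=2: 0+4608+71·8·144=86400; k=3: 2272+0+71·4·144=43168 → min 43168.
Length 4: W₁..W₄: k=1: 0+43168+2·71·144=63616; k=2: 1136+4608+2·8·144=8048; k=3: 1200+0+2·4·144=2352 → min 2352.
Optimal order: (((W₁W₂)W₃)W₄) with cost 2352.

2352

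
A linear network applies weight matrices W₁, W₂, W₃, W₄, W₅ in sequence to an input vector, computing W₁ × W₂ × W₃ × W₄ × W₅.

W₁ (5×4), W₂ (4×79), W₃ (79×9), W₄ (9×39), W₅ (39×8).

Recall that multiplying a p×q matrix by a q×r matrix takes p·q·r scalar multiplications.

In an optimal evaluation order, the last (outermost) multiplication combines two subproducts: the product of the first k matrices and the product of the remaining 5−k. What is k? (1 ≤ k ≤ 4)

Adjacent pairs: W₁W₂ = 5·4·79 = 1580; W₂W₃ = 4·79·9 = 2844; W₃W₄ = 79·9·39 = 27729; W₄W₅ = 9·39·8 = 2808.
Length 3: W₁..W₃: k=1: 0+2844+5·4·9=3024; k=2: 1580+0+5·79·9=5135 → min 3024 | W₂..W₄: k=2: 0+27729+4·79·39=40053; k=3: 2844+0+4·9·39=4248 → min 4248 | W₃..W₅: k=3: 0+2808+79·9·8=8496; k=4: 27729+0+79·39·8=52377 → min 8496.
Length 4: W₁..W₄: k=1: 0+4248+5·4·39=5028; k=2: 1580+27729+5·79·39=44714; k=3: 3024+0+5·9·39=4779 → min 4779 | W₂..W₅: k=2: 0+8496+4·79·8=11024; k=3: 2844+2808+4·9·8=5940; k=4: 4248+0+4·39·8=5496 → min 5496.
Top-level splits: k=1: (W₁..W₁)·(W₂..W₅) → 0+5496+5·4·8 = 5656; k=2: (W₁..W₂)·(W₃..W₅) → 1580+8496+5·79·8 = 13236; k=3: (W₁..W₃)·(W₄..W₅) → 3024+2808+5·9·8 = 6192; k=4: (W₁..W₄)·(W₅..W₅) → 4779+0+5·39·8 = 6339.
Best split is after W₁, i.e. k = 1.

1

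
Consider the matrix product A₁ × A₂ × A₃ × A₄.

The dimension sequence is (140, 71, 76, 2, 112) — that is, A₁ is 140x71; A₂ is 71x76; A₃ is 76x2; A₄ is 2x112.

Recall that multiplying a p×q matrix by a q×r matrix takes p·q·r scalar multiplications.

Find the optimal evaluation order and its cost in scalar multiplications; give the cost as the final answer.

Adjacent pairs: A₁A₂ = 140·71·76 = 755440; A₂A₃ = 71·76·2 = 10792; A₃A₄ = 76·2·112 = 17024.
Length 3: A₁..A₃: k=1: 0+10792+140·71·2=30672; k=2: 755440+0+140·76·2=776720 → min 30672 | A₂..A₄: k=2: 0+17024+71·76·112=621376; k=3: 10792+0+71·2·112=26696 → min 26696.
Length 4: A₁..A₄: k=1: 0+26696+140·71·112=1139976; k=2: 755440+17024+140·76·112=1964144; k=3: 30672+0+140·2·112=62032 → min 62032.
Optimal parenthesization: ((A₁ × (A₂ × A₃)) × A₄) with cost 62032.

62032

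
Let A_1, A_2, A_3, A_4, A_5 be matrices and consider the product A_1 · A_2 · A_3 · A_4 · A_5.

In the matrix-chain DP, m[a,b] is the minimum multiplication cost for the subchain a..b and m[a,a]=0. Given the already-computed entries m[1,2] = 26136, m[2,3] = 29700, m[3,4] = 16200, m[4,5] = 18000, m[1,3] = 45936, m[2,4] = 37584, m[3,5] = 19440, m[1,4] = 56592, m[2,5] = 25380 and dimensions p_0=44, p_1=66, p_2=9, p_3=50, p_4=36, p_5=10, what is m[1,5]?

49536

m[1,5] = min over k∈[1,4] of m[1,k]+m[k+1,5]+p_{0}·p_k·p_{5}.
k=1: 0 + 25380 + 44·66·10 = 54420; k=2: 26136 + 19440 + 44·9·10 = 49536; k=3: 45936 + 18000 + 44·50·10 = 85936; k=4: 56592 + 0 + 44·36·10 = 72432.
Minimum: 49536 at k=2.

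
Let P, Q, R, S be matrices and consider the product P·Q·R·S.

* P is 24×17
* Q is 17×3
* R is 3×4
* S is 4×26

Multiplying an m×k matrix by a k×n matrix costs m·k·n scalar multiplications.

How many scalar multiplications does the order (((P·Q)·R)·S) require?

(P·Q): 24×17 by 17×3 → 24×3, cost 24·17·3 = 1224
((P·Q)·R): 24×3 by 3×4 → 24×4, cost 24·3·4 = 288; cumulative 1512
(((P·Q)·R)·S): 24×4 by 4×26 → 24×26, cost 24·4·26 = 2496; cumulative 4008
Total: 4008 scalar multiplications.

4008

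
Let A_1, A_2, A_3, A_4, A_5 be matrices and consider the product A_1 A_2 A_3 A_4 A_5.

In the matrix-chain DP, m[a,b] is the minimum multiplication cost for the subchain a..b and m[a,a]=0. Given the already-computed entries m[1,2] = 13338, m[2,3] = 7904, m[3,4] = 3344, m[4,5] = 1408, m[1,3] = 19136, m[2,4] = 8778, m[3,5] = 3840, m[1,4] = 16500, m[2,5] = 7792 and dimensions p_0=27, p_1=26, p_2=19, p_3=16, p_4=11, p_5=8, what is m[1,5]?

m[1,5] = min over k∈[1,4] of m[1,k]+m[k+1,5]+p_{0}·p_k·p_{5}.
k=1: 0 + 7792 + 27·26·8 = 13408; k=2: 13338 + 3840 + 27·19·8 = 21282; k=3: 19136 + 1408 + 27·16·8 = 24000; k=4: 16500 + 0 + 27·11·8 = 18876.
Minimum: 13408 at k=1.

13408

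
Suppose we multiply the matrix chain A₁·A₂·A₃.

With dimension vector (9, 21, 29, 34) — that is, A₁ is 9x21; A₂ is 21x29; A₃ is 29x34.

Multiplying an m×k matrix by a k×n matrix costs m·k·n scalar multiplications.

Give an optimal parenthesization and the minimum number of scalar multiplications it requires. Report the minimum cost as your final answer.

(A₁·(A₂·A₃)): cost 27132.
((A₁·A₂)·A₃): cost 14355.
Optimal: ((A₁·A₂)·A₃) with cost 14355.

14355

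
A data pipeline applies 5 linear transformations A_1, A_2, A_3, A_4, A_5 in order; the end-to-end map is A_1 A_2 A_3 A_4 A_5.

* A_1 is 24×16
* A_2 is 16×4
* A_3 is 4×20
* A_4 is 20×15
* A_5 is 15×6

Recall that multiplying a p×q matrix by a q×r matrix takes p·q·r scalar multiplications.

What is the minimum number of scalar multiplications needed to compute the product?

Adjacent pairs: A_1A_2 = 24·16·4 = 1536; A_2A_3 = 16·4·20 = 1280; A_3A_4 = 4·20·15 = 1200; A_4A_5 = 20·15·6 = 1800.
Length 3: A_1..A_3: k=1: 0+1280+24·16·20=8960; k=2: 1536+0+24·4·20=3456 → min 3456 | A_2..A_4: k=2: 0+1200+16·4·15=2160; k=3: 1280+0+16·20·15=6080 → min 2160 | A_3..A_5: k=3: 0+1800+4·20·6=2280; k=4: 1200+0+4·15·6=1560 → min 1560.
Length 4: A_1..A_4: k=1: 0+2160+24·16·15=7920; k=2: 1536+1200+24·4·15=4176; k=3: 3456+0+24·20·15=10656 → min 4176 | A_2..A_5: k=2: 0+1560+16·4·6=1944; k=3: 1280+1800+16·20·6=5000; k=4: 2160+0+16·15·6=3600 → min 1944.
Length 5: A_1..A_5: k=1: 0+1944+24·16·6=4248; k=2: 1536+1560+24·4·6=3672; k=3: 3456+1800+24·20·6=8136; k=4: 4176+0+24·15·6=6336 → min 3672.
Optimal order: ((A_1 A_2) ((A_3 A_4) A_5)) with cost 3672.

3672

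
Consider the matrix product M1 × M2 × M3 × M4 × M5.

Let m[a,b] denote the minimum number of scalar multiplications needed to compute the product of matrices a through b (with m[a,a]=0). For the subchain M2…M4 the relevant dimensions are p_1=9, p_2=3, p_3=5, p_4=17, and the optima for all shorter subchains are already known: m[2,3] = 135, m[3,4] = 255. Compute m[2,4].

m[2,4] = min over k∈[2,3] of m[2,k]+m[k+1,4]+p_{1}·p_k·p_{4}.
k=2: 0 + 255 + 9·3·17 = 714; k=3: 135 + 0 + 9·5·17 = 900.
Minimum: 714 at k=2.

714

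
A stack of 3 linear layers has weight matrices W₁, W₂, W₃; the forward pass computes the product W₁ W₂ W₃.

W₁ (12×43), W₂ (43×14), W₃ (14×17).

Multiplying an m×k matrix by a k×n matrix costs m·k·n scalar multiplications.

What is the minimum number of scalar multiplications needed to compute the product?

Order (W₁ (W₂ W₃)): (W₂ W₃): 43×14 by 14×17 → 43×17, cost 43·14·17 = 10234; (W₁ (W₂ W₃)): 12×43 by 43×17 → 12×17, cost 12·43·17 = 8772; cumulative 19006. Total 19006.
Order ((W₁ W₂) W₃): (W₁ W₂): 12×43 by 43×14 → 12×14, cost 12·43·14 = 7224; ((W₁ W₂) W₃): 12×14 by 14×17 → 12×17, cost 12·14·17 = 2856; cumulative 10080. Total 10080.
Minimum: 10080.

10080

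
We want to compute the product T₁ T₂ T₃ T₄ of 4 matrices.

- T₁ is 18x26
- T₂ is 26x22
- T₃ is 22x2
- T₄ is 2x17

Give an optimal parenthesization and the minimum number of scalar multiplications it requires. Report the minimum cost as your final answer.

2692

Adjacent pairs: T₁T₂ = 18·26·22 = 10296; T₂T₃ = 26·22·2 = 1144; T₃T₄ = 22·2·17 = 748.
Length 3: T₁..T₃: k=1: 0+1144+18·26·2=2080; k=2: 10296+0+18·22·2=11088 → min 2080 | T₂..T₄: k=2: 0+748+26·22·17=10472; k=3: 1144+0+26·2·17=2028 → min 2028.
Length 4: T₁..T₄: k=1: 0+2028+18·26·17=9984; k=2: 10296+748+18·22·17=17776; k=3: 2080+0+18·2·17=2692 → min 2692.
Optimal parenthesization: ((T₁ (T₂ T₃)) T₄) with cost 2692.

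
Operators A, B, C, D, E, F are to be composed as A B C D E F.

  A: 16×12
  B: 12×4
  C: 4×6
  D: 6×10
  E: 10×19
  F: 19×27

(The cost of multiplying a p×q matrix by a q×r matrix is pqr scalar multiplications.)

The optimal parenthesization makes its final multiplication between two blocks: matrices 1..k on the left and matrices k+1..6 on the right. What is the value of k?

2

Adjacent pairs: AB = 16·12·4 = 768; BC = 12·4·6 = 288; CD = 4·6·10 = 240; DE = 6·10·19 = 1140; EF = 10·19·27 = 5130.
Length 3: A..C: k=1: 0+288+16·12·6=1440; k=2: 768+0+16·4·6=1152 → min 1152 | B..D: k=2: 0+240+12·4·10=720; k=3: 288+0+12·6·10=1008 → min 720 | C..E: k=3: 0+1140+4·6·19=1596; k=4: 240+0+4·10·19=1000 → min 1000 | D..F: k=4: 0+5130+6·10·27=6750; k=5: 1140+0+6·19·27=4218 → min 4218.
Length 4: A..D: k=1: 0+720+16·12·10=2640; k=2: 768+240+16·4·10=1648; k=3: 1152+0+16·6·10=2112 → min 1648 | B..E: k=2: 0+1000+12·4·19=1912; k=3: 288+1140+12·6·19=2796; k=4: 720+0+12·10·19=3000 → min 1912 | C..F: k=3: 0+4218+4·6·27=4866; k=4: 240+5130+4·10·27=6450; k=5: 1000+0+4·19·27=3052 → min 3052.
Length 5: A..E: k=1: 0+1912+16·12·19=5560; k=2: 768+1000+16·4·19=2984; k=3: 1152+1140+16·6·19=4116; k=4: 1648+0+16·10·19=4688 → min 2984 | B..F: k=2: 0+3052+12·4·27=4348; k=3: 288+4218+12·6·27=6450; k=4: 720+5130+12·10·27=9090; k=5: 1912+0+12·19·27=8068 → min 4348.
Top-level splits: k=1: (A..A)·(B..F) → 0+4348+16·12·27 = 9532; k=2: (A..B)·(C..F) → 768+3052+16·4·27 = 5548; k=3: (A..C)·(D..F) → 1152+4218+16·6·27 = 7962; k=4: (A..D)·(E..F) → 1648+5130+16·10·27 = 11098; k=5: (A..E)·(F..F) → 2984+0+16·19·27 = 11192.
Best split is after B, i.e. k = 2.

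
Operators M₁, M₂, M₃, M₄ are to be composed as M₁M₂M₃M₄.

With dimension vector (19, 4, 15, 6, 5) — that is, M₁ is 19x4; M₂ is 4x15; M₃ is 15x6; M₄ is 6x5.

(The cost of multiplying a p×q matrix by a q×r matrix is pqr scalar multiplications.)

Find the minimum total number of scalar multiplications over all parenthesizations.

860

Adjacent pairs: M₁M₂ = 19·4·15 = 1140; M₂M₃ = 4·15·6 = 360; M₃M₄ = 15·6·5 = 450.
Length 3: M₁..M₃: k=1: 0+360+19·4·6=816; k=2: 1140+0+19·15·6=2850 → min 816 | M₂..M₄: k=2: 0+450+4·15·5=750; k=3: 360+0+4·6·5=480 → min 480.
Length 4: M₁..M₄: k=1: 0+480+19·4·5=860; k=2: 1140+450+19·15·5=3015; k=3: 816+0+19·6·5=1386 → min 860.
Optimal order: (M₁((M₂M₃)M₄)) with cost 860.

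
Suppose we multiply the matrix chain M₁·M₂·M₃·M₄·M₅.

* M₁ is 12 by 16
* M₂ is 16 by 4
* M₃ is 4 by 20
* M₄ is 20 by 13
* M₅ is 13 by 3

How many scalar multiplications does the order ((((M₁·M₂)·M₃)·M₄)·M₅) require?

(M₁·M₂): 12×16 by 16×4 → 12×4, cost 12·16·4 = 768
((M₁·M₂)·M₃): 12×4 by 4×20 → 12×20, cost 12·4·20 = 960; cumulative 1728
(((M₁·M₂)·M₃)·M₄): 12×20 by 20×13 → 12×13, cost 12·20·13 = 3120; cumulative 4848
((((M₁·M₂)·M₃)·M₄)·M₅): 12×13 by 13×3 → 12×3, cost 12·13·3 = 468; cumulative 5316
Total: 5316 scalar multiplications.

5316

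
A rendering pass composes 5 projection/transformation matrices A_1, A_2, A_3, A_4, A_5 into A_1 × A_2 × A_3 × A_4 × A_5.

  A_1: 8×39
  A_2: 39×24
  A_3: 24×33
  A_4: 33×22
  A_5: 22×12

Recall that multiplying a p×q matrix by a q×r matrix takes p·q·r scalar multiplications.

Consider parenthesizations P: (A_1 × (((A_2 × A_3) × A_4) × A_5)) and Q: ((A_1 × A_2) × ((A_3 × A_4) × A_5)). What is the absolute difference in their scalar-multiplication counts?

39690

Order P = (A_1 × (((A_2 × A_3) × A_4) × A_5)): (A_2 × A_3): 39×24 by 24×33 → 39×33, cost 39·24·33 = 30888; ((A_2 × A_3) × A_4): 39×33 by 33×22 → 39×22, cost 39·33·22 = 28314; cumulative 59202; (((A_2 × A_3) × A_4) × A_5): 39×22 by 22×12 → 39×12, cost 39·22·12 = 10296; cumulative 69498; (A_1 × (((A_2 × A_3) × A_4) × A_5)): 8×39 by 39×12 → 8×12, cost 8·39·12 = 3744; cumulative 73242. Total 73242.
Order Q = ((A_1 × A_2) × ((A_3 × A_4) × A_5)): (A_1 × A_2): 8×39 by 39×24 → 8×24, cost 8·39·24 = 7488; (A_3 × A_4): 24×33 by 33×22 → 24×22, cost 24·33·22 = 17424; ((A_3 × A_4) × A_5): 24×22 by 22×12 → 24×12, cost 24·22·12 = 6336; cumulative 23760; ((A_1 × A_2) × ((A_3 × A_4) × A_5)): 8×24 by 24×12 → 8×12, cost 8·24·12 = 2304; cumulative 33552. Total 33552.
Difference: |73242 − 33552| = 39690.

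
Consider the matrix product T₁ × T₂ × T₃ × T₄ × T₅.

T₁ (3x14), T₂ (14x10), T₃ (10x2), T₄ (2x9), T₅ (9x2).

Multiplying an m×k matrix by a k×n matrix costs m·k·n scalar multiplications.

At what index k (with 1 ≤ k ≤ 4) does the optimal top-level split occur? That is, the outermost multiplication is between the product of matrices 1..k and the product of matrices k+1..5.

3

Adjacent pairs: T₁T₂ = 3·14·10 = 420; T₂T₃ = 14·10·2 = 280; T₃T₄ = 10·2·9 = 180; T₄T₅ = 2·9·2 = 36.
Length 3: T₁..T₃: k=1: 0+280+3·14·2=364; k=2: 420+0+3·10·2=480 → min 364 | T₂..T₄: k=2: 0+180+14·10·9=1440; k=3: 280+0+14·2·9=532 → min 532 | T₃..T₅: k=3: 0+36+10·2·2=76; k=4: 180+0+10·9·2=360 → min 76.
Length 4: T₁..T₄: k=1: 0+532+3·14·9=910; k=2: 420+180+3·10·9=870; k=3: 364+0+3·2·9=418 → min 418 | T₂..T₅: k=2: 0+76+14·10·2=356; k=3: 280+36+14·2·2=372; k=4: 532+0+14·9·2=784 → min 356.
Top-level splits: k=1: (T₁..T₁)·(T₂..T₅) → 0+356+3·14·2 = 440; k=2: (T₁..T₂)·(T₃..T₅) → 420+76+3·10·2 = 556; k=3: (T₁..T₃)·(T₄..T₅) → 364+36+3·2·2 = 412; k=4: (T₁..T₄)·(T₅..T₅) → 418+0+3·9·2 = 472.
Best split is after T₃, i.e. k = 3.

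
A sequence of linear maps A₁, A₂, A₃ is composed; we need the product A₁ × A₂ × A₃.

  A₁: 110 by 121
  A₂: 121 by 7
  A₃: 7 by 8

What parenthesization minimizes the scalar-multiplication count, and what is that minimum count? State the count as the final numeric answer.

99330

(A₁ × (A₂ × A₃)): cost 113256.
((A₁ × A₂) × A₃): cost 99330.
Optimal: ((A₁ × A₂) × A₃) with cost 99330.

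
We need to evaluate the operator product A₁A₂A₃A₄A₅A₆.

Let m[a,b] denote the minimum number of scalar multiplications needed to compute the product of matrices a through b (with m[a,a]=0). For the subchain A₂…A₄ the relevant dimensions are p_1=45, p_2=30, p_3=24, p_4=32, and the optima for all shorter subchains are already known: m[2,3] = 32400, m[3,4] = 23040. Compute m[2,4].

m[2,4] = min over k∈[2,3] of m[2,k]+m[k+1,4]+p_{1}·p_k·p_{4}.
k=2: 0 + 23040 + 45·30·32 = 66240; k=3: 32400 + 0 + 45·24·32 = 66960.
Minimum: 66240 at k=2.

66240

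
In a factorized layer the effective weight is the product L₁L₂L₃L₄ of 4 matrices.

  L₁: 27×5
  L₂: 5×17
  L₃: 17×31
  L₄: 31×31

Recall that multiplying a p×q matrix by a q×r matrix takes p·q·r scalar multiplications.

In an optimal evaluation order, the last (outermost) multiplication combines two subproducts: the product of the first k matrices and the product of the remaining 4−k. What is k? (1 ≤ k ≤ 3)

1

Adjacent pairs: L₁L₂ = 27·5·17 = 2295; L₂L₃ = 5·17·31 = 2635; L₃L₄ = 17·31·31 = 16337.
Length 3: L₁..L₃: k=1: 0+2635+27·5·31=6820; k=2: 2295+0+27·17·31=16524 → min 6820 | L₂..L₄: k=2: 0+16337+5·17·31=18972; k=3: 2635+0+5·31·31=7440 → min 7440.
Top-level splits: k=1: (L₁..L₁)·(L₂..L₄) → 0+7440+27·5·31 = 11625; k=2: (L₁..L₂)·(L₃..L₄) → 2295+16337+27·17·31 = 32861; k=3: (L₁..L₃)·(L₄..L₄) → 6820+0+27·31·31 = 32767.
Best split is after L₁, i.e. k = 1.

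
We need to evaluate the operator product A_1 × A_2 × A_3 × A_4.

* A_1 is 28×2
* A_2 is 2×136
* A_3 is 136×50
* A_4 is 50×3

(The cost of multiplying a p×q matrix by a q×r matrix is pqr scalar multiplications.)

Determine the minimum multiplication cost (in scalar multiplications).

Adjacent pairs: A_1A_2 = 28·2·136 = 7616; A_2A_3 = 2·136·50 = 13600; A_3A_4 = 136·50·3 = 20400.
Length 3: A_1..A_3: k=1: 0+13600+28·2·50=16400; k=2: 7616+0+28·136·50=198016 → min 16400 | A_2..A_4: k=2: 0+20400+2·136·3=21216; k=3: 13600+0+2·50·3=13900 → min 13900.
Length 4: A_1..A_4: k=1: 0+13900+28·2·3=14068; k=2: 7616+20400+28·136·3=39440; k=3: 16400+0+28·50·3=20600 → min 14068.
Optimal order: (A_1 × ((A_2 × A_3) × A_4)) with cost 14068.

14068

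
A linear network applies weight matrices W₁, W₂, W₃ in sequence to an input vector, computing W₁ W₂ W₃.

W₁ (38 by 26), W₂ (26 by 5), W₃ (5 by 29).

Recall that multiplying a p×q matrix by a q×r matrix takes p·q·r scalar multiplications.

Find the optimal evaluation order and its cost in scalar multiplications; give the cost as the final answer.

(W₁ (W₂ W₃)): cost 32422.
((W₁ W₂) W₃): cost 10450.
Optimal: ((W₁ W₂) W₃) with cost 10450.

10450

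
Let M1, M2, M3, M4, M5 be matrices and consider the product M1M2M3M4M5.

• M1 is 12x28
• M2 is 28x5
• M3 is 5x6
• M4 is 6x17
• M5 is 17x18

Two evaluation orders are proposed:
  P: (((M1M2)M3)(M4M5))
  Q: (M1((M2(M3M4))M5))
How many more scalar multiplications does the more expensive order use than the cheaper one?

Order P = (((M1M2)M3)(M4M5)): (M1M2): 12×28 by 28×5 → 12×5, cost 12·28·5 = 1680; ((M1M2)M3): 12×5 by 5×6 → 12×6, cost 12·5·6 = 360; cumulative 2040; (M4M5): 6×17 by 17×18 → 6×18, cost 6·17·18 = 1836; (((M1M2)M3)(M4M5)): 12×6 by 6×18 → 12×18, cost 12·6·18 = 1296; cumulative 5172. Total 5172.
Order Q = (M1((M2(M3M4))M5)): (M3M4): 5×6 by 6×17 → 5×17, cost 5·6·17 = 510; (M2(M3M4)): 28×5 by 5×17 → 28×17, cost 28·5·17 = 2380; cumulative 2890; ((M2(M3M4))M5): 28×17 by 17×18 → 28×18, cost 28·17·18 = 8568; cumulative 11458; (M1((M2(M3M4))M5)): 12×28 by 28×18 → 12×18, cost 12·28·18 = 6048; cumulative 17506. Total 17506.
Difference: |5172 − 17506| = 12334.

12334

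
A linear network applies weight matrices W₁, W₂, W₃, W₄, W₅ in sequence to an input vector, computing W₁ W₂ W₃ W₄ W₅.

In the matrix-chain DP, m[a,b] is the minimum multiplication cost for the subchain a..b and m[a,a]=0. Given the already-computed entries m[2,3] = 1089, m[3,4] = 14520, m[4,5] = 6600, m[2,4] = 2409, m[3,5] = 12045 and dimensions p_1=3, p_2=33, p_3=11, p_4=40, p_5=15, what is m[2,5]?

4209

m[2,5] = min over k∈[2,4] of m[2,k]+m[k+1,5]+p_{1}·p_k·p_{5}.
k=2: 0 + 12045 + 3·33·15 = 13530; k=3: 1089 + 6600 + 3·11·15 = 8184; k=4: 2409 + 0 + 3·40·15 = 4209.
Minimum: 4209 at k=4.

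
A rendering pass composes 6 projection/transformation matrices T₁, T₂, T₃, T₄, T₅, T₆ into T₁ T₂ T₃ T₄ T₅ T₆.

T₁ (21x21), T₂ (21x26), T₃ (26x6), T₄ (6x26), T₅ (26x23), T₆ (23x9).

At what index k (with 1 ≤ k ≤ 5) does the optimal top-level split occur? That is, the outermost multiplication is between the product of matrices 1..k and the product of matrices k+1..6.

Adjacent pairs: T₁T₂ = 21·21·26 = 11466; T₂T₃ = 21·26·6 = 3276; T₃T₄ = 26·6·26 = 4056; T₄T₅ = 6·26·23 = 3588; T₅T₆ = 26·23·9 = 5382.
Length 3: T₁..T₃: k=1: 0+3276+21·21·6=5922; k=2: 11466+0+21·26·6=14742 → min 5922 | T₂..T₄: k=2: 0+4056+21·26·26=18252; k=3: 3276+0+21·6·26=6552 → min 6552 | T₃..T₅: k=3: 0+3588+26·6·23=7176; k=4: 4056+0+26·26·23=19604 → min 7176 | T₄..T₆: k=4: 0+5382+6·26·9=6786; k=5: 3588+0+6·23·9=4830 → min 4830.
Length 4: T₁..T₄: k=1: 0+6552+21·21·26=18018; k=2: 11466+4056+21·26·26=29718; k=3: 5922+0+21·6·26=9198 → min 9198 | T₂..T₅: k=2: 0+7176+21·26·23=19734; k=3: 3276+3588+21·6·23=9762; k=4: 6552+0+21·26·23=19110 → min 9762 | T₃..T₆: k=3: 0+4830+26·6·9=6234; k=4: 4056+5382+26·26·9=15522; k=5: 7176+0+26·23·9=12558 → min 6234.
Length 5: T₁..T₅: k=1: 0+9762+21·21·23=19905; k=2: 11466+7176+21·26·23=31200; k=3: 5922+3588+21·6·23=12408; k=4: 9198+0+21·26·23=21756 → min 12408 | T₂..T₆: k=2: 0+6234+21·26·9=11148; k=3: 3276+4830+21·6·9=9240; k=4: 6552+5382+21·26·9=16848; k=5: 9762+0+21·23·9=14109 → min 9240.
Top-level splits: k=1: (T₁..T₁)·(T₂..T₆) → 0+9240+21·21·9 = 13209; k=2: (T₁..T₂)·(T₃..T₆) → 11466+6234+21·26·9 = 22614; k=3: (T₁..T₃)·(T₄..T₆) → 5922+4830+21·6·9 = 11886; k=4: (T₁..T₄)·(T₅..T₆) → 9198+5382+21·26·9 = 19494; k=5: (T₁..T₅)·(T₆..T₆) → 12408+0+21·23·9 = 16755.
Best split is after T₃, i.e. k = 3.

3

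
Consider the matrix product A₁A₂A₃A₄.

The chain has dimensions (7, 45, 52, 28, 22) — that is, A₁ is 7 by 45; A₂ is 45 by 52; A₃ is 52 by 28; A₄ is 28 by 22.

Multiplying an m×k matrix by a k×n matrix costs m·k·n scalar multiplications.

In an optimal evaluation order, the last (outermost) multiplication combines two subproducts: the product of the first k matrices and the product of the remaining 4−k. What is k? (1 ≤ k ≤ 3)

Adjacent pairs: A₁A₂ = 7·45·52 = 16380; A₂A₃ = 45·52·28 = 65520; A₃A₄ = 52·28·22 = 32032.
Length 3: A₁..A₃: k=1: 0+65520+7·45·28=74340; k=2: 16380+0+7·52·28=26572 → min 26572 | A₂..A₄: k=2: 0+32032+45·52·22=83512; k=3: 65520+0+45·28·22=93240 → min 83512.
Top-level splits: k=1: (A₁..A₁)·(A₂..A₄) → 0+83512+7·45·22 = 90442; k=2: (A₁..A₂)·(A₃..A₄) → 16380+32032+7·52·22 = 56420; k=3: (A₁..A₃)·(A₄..A₄) → 26572+0+7·28·22 = 30884.
Best split is after A₃, i.e. k = 3.

3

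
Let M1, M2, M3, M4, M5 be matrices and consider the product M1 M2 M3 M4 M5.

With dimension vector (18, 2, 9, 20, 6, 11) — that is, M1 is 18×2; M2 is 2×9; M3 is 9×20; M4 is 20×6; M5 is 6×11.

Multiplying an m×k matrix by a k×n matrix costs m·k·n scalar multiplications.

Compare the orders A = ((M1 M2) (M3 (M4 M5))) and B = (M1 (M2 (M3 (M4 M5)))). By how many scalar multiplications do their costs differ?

1512

Order A = ((M1 M2) (M3 (M4 M5))): (M1 M2): 18×2 by 2×9 → 18×9, cost 18·2·9 = 324; (M4 M5): 20×6 by 6×11 → 20×11, cost 20·6·11 = 1320; (M3 (M4 M5)): 9×20 by 20×11 → 9×11, cost 9·20·11 = 1980; cumulative 3300; ((M1 M2) (M3 (M4 M5))): 18×9 by 9×11 → 18×11, cost 18·9·11 = 1782; cumulative 5406. Total 5406.
Order B = (M1 (M2 (M3 (M4 M5)))): (M4 M5): 20×6 by 6×11 → 20×11, cost 20·6·11 = 1320; (M3 (M4 M5)): 9×20 by 20×11 → 9×11, cost 9·20·11 = 1980; cumulative 3300; (M2 (M3 (M4 M5))): 2×9 by 9×11 → 2×11, cost 2·9·11 = 198; cumulative 3498; (M1 (M2 (M3 (M4 M5)))): 18×2 by 2×11 → 18×11, cost 18·2·11 = 396; cumulative 3894. Total 3894.
Difference: |5406 − 3894| = 1512.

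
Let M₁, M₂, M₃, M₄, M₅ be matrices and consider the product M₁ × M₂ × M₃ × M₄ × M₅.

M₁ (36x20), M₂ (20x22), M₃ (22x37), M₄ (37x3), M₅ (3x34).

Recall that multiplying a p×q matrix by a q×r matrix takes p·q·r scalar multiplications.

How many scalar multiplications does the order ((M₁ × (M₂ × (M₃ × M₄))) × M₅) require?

(M₃ × M₄): 22×37 by 37×3 → 22×3, cost 22·37·3 = 2442
(M₂ × (M₃ × M₄)): 20×22 by 22×3 → 20×3, cost 20·22·3 = 1320; cumulative 3762
(M₁ × (M₂ × (M₃ × M₄))): 36×20 by 20×3 → 36×3, cost 36·20·3 = 2160; cumulative 5922
((M₁ × (M₂ × (M₃ × M₄))) × M₅): 36×3 by 3×34 → 36×34, cost 36·3·34 = 3672; cumulative 9594
Total: 9594 scalar multiplications.

9594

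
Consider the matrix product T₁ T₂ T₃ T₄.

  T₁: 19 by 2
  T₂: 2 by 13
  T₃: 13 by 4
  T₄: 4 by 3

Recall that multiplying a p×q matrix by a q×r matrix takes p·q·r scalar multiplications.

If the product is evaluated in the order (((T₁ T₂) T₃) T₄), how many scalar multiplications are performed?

1710

(T₁ T₂): 19×2 by 2×13 → 19×13, cost 19·2·13 = 494
((T₁ T₂) T₃): 19×13 by 13×4 → 19×4, cost 19·13·4 = 988; cumulative 1482
(((T₁ T₂) T₃) T₄): 19×4 by 4×3 → 19×3, cost 19·4·3 = 228; cumulative 1710
Total: 1710 scalar multiplications.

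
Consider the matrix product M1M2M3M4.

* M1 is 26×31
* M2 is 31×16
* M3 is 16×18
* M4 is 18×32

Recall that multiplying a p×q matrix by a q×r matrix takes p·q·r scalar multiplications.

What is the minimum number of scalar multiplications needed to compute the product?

35360

Adjacent pairs: M1M2 = 26·31·16 = 12896; M2M3 = 31·16·18 = 8928; M3M4 = 16·18·32 = 9216.
Length 3: M1..M3: k=1: 0+8928+26·31·18=23436; k=2: 12896+0+26·16·18=20384 → min 20384 | M2..M4: k=2: 0+9216+31·16·32=25088; k=3: 8928+0+31·18·32=26784 → min 25088.
Length 4: M1..M4: k=1: 0+25088+26·31·32=50880; k=2: 12896+9216+26·16·32=35424; k=3: 20384+0+26·18·32=35360 → min 35360.
Optimal order: (((M1M2)M3)M4) with cost 35360.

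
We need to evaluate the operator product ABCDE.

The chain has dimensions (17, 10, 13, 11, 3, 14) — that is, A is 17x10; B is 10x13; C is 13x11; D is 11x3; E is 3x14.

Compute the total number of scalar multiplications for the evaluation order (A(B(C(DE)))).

6664

(DE): 11×3 by 3×14 → 11×14, cost 11·3·14 = 462
(C(DE)): 13×11 by 11×14 → 13×14, cost 13·11·14 = 2002; cumulative 2464
(B(C(DE))): 10×13 by 13×14 → 10×14, cost 10·13·14 = 1820; cumulative 4284
(A(B(C(DE)))): 17×10 by 10×14 → 17×14, cost 17·10·14 = 2380; cumulative 6664
Total: 6664 scalar multiplications.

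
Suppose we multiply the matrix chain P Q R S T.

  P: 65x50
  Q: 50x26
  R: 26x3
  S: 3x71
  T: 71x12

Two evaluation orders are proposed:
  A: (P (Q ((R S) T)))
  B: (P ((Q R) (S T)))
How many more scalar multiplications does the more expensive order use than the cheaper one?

35034

Order A = (P (Q ((R S) T))): (R S): 26×3 by 3×71 → 26×71, cost 26·3·71 = 5538; ((R S) T): 26×71 by 71×12 → 26×12, cost 26·71·12 = 22152; cumulative 27690; (Q ((R S) T)): 50×26 by 26×12 → 50×12, cost 50·26·12 = 15600; cumulative 43290; (P (Q ((R S) T))): 65×50 by 50×12 → 65×12, cost 65·50·12 = 39000; cumulative 82290. Total 82290.
Order B = (P ((Q R) (S T))): (Q R): 50×26 by 26×3 → 50×3, cost 50·26·3 = 3900; (S T): 3×71 by 71×12 → 3×12, cost 3·71·12 = 2556; ((Q R) (S T)): 50×3 by 3×12 → 50×12, cost 50·3·12 = 1800; cumulative 8256; (P ((Q R) (S T))): 65×50 by 50×12 → 65×12, cost 65·50·12 = 39000; cumulative 47256. Total 47256.
Difference: |82290 − 47256| = 35034.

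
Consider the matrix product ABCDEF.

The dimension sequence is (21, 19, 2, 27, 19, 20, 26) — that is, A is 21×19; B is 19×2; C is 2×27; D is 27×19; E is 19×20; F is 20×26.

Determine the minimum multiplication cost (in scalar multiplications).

Adjacent pairs: AB = 21·19·2 = 798; BC = 19·2·27 = 1026; CD = 2·27·19 = 1026; DE = 27·19·20 = 10260; EF = 19·20·26 = 9880.
Length 3: A..C: k=1: 0+1026+21·19·27=11799; k=2: 798+0+21·2·27=1932 → min 1932 | B..D: k=2: 0+1026+19·2·19=1748; k=3: 1026+0+19·27·19=10773 → min 1748 | C..E: k=3: 0+10260+2·27·20=11340; k=4: 1026+0+2·19·20=1786 → min 1786 | D..F: k=4: 0+9880+27·19·26=23218; k=5: 10260+0+27·20·26=24300 → min 23218.
Length 4: A..D: k=1: 0+1748+21·19·19=9329; k=2: 798+1026+21·2·19=2622; k=3: 1932+0+21·27·19=12705 → min 2622 | B..E: k=2: 0+1786+19·2·20=2546; k=3: 1026+10260+19·27·20=21546; k=4: 1748+0+19·19·20=8968 → min 2546 | C..F: k=3: 0+23218+2·27·26=24622; k=4: 1026+9880+2·19·26=11894; k=5: 1786+0+2·20·26=2826 → min 2826.
Length 5: A..E: k=1: 0+2546+21·19·20=10526; k=2: 798+1786+21·2·20=3424; k=3: 1932+10260+21·27·20=23532; k=4: 2622+0+21·19·20=10602 → min 3424 | B..F: k=2: 0+2826+19·2·26=3814; k=3: 1026+23218+19·27·26=37582; k=4: 1748+9880+19·19·26=21014; k=5: 2546+0+19·20·26=12426 → min 3814.
Length 6: A..F: k=1: 0+3814+21·19·26=14188; k=2: 798+2826+21·2·26=4716; k=3: 1932+23218+21·27·26=39892; k=4: 2622+9880+21·19·26=22876; k=5: 3424+0+21·20·26=14344 → min 4716.
Optimal order: ((AB)(((CD)E)F)) with cost 4716.

4716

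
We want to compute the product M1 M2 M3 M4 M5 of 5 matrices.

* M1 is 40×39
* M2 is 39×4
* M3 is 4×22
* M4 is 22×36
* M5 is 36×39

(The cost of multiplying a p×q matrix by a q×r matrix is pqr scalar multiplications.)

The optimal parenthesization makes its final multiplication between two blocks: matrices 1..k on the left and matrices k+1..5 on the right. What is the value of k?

Adjacent pairs: M1M2 = 40·39·4 = 6240; M2M3 = 39·4·22 = 3432; M3M4 = 4·22·36 = 3168; M4M5 = 22·36·39 = 30888.
Length 3: M1..M3: k=1: 0+3432+40·39·22=37752; k=2: 6240+0+40·4·22=9760 → min 9760 | M2..M4: k=2: 0+3168+39·4·36=8784; k=3: 3432+0+39·22·36=34320 → min 8784 | M3..M5: k=3: 0+30888+4·22·39=34320; k=4: 3168+0+4·36·39=8784 → min 8784.
Length 4: M1..M4: k=1: 0+8784+40·39·36=64944; k=2: 6240+3168+40·4·36=15168; k=3: 9760+0+40·22·36=41440 → min 15168 | M2..M5: k=2: 0+8784+39·4·39=14868; k=3: 3432+30888+39·22·39=67782; k=4: 8784+0+39·36·39=63540 → min 14868.
Top-level splits: k=1: (M1..M1)·(M2..M5) → 0+14868+40·39·39 = 75708; k=2: (M1..M2)·(M3..M5) → 6240+8784+40·4·39 = 21264; k=3: (M1..M3)·(M4..M5) → 9760+30888+40·22·39 = 74968; k=4: (M1..M4)·(M5..M5) → 15168+0+40·36·39 = 71328.
Best split is after M2, i.e. k = 2.

2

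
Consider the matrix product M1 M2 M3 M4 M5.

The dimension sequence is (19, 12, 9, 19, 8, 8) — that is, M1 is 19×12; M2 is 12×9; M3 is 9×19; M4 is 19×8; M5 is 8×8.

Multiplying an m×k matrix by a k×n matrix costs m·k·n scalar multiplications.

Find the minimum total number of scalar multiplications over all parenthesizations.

Adjacent pairs: M1M2 = 19·12·9 = 2052; M2M3 = 12·9·19 = 2052; M3M4 = 9·19·8 = 1368; M4M5 = 19·8·8 = 1216.
Length 3: M1..M3: k=1: 0+2052+19·12·19=6384; k=2: 2052+0+19·9·19=5301 → min 5301 | M2..M4: k=2: 0+1368+12·9·8=2232; k=3: 2052+0+12·19·8=3876 → min 2232 | M3..M5: k=3: 0+1216+9·19·8=2584; k=4: 1368+0+9·8·8=1944 → min 1944.
Length 4: M1..M4: k=1: 0+2232+19·12·8=4056; k=2: 2052+1368+19·9·8=4788; k=3: 5301+0+19·19·8=8189 → min 4056 | M2..M5: k=2: 0+1944+12·9·8=2808; k=3: 2052+1216+12·19·8=5092; k=4: 2232+0+12·8·8=3000 → min 2808.
Length 5: M1..M5: k=1: 0+2808+19·12·8=4632; k=2: 2052+1944+19·9·8=5364; k=3: 5301+1216+19·19·8=9405; k=4: 4056+0+19·8·8=5272 → min 4632.
Optimal order: (M1 (M2 ((M3 M4) M5))) with cost 4632.

4632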